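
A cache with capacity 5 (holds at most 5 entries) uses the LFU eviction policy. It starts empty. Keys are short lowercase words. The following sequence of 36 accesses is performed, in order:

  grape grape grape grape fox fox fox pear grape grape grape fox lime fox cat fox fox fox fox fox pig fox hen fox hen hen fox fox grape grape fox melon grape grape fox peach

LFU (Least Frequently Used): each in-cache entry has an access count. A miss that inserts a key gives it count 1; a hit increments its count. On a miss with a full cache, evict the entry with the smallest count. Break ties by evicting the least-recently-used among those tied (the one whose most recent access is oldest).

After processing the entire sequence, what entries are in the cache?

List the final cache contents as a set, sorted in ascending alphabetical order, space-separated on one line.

LFU simulation (capacity=5):
  1. access grape: MISS. Cache: [grape(c=1)]
  2. access grape: HIT, count now 2. Cache: [grape(c=2)]
  3. access grape: HIT, count now 3. Cache: [grape(c=3)]
  4. access grape: HIT, count now 4. Cache: [grape(c=4)]
  5. access fox: MISS. Cache: [fox(c=1) grape(c=4)]
  6. access fox: HIT, count now 2. Cache: [fox(c=2) grape(c=4)]
  7. access fox: HIT, count now 3. Cache: [fox(c=3) grape(c=4)]
  8. access pear: MISS. Cache: [pear(c=1) fox(c=3) grape(c=4)]
  9. access grape: HIT, count now 5. Cache: [pear(c=1) fox(c=3) grape(c=5)]
  10. access grape: HIT, count now 6. Cache: [pear(c=1) fox(c=3) grape(c=6)]
  11. access grape: HIT, count now 7. Cache: [pear(c=1) fox(c=3) grape(c=7)]
  12. access fox: HIT, count now 4. Cache: [pear(c=1) fox(c=4) grape(c=7)]
  13. access lime: MISS. Cache: [pear(c=1) lime(c=1) fox(c=4) grape(c=7)]
  14. access fox: HIT, count now 5. Cache: [pear(c=1) lime(c=1) fox(c=5) grape(c=7)]
  15. access cat: MISS. Cache: [pear(c=1) lime(c=1) cat(c=1) fox(c=5) grape(c=7)]
  16. access fox: HIT, count now 6. Cache: [pear(c=1) lime(c=1) cat(c=1) fox(c=6) grape(c=7)]
  17. access fox: HIT, count now 7. Cache: [pear(c=1) lime(c=1) cat(c=1) grape(c=7) fox(c=7)]
  18. access fox: HIT, count now 8. Cache: [pear(c=1) lime(c=1) cat(c=1) grape(c=7) fox(c=8)]
  19. access fox: HIT, count now 9. Cache: [pear(c=1) lime(c=1) cat(c=1) grape(c=7) fox(c=9)]
  20. access fox: HIT, count now 10. Cache: [pear(c=1) lime(c=1) cat(c=1) grape(c=7) fox(c=10)]
  21. access pig: MISS, evict pear(c=1). Cache: [lime(c=1) cat(c=1) pig(c=1) grape(c=7) fox(c=10)]
  22. access fox: HIT, count now 11. Cache: [lime(c=1) cat(c=1) pig(c=1) grape(c=7) fox(c=11)]
  23. access hen: MISS, evict lime(c=1). Cache: [cat(c=1) pig(c=1) hen(c=1) grape(c=7) fox(c=11)]
  24. access fox: HIT, count now 12. Cache: [cat(c=1) pig(c=1) hen(c=1) grape(c=7) fox(c=12)]
  25. access hen: HIT, count now 2. Cache: [cat(c=1) pig(c=1) hen(c=2) grape(c=7) fox(c=12)]
  26. access hen: HIT, count now 3. Cache: [cat(c=1) pig(c=1) hen(c=3) grape(c=7) fox(c=12)]
  27. access fox: HIT, count now 13. Cache: [cat(c=1) pig(c=1) hen(c=3) grape(c=7) fox(c=13)]
  28. access fox: HIT, count now 14. Cache: [cat(c=1) pig(c=1) hen(c=3) grape(c=7) fox(c=14)]
  29. access grape: HIT, count now 8. Cache: [cat(c=1) pig(c=1) hen(c=3) grape(c=8) fox(c=14)]
  30. access grape: HIT, count now 9. Cache: [cat(c=1) pig(c=1) hen(c=3) grape(c=9) fox(c=14)]
  31. access fox: HIT, count now 15. Cache: [cat(c=1) pig(c=1) hen(c=3) grape(c=9) fox(c=15)]
  32. access melon: MISS, evict cat(c=1). Cache: [pig(c=1) melon(c=1) hen(c=3) grape(c=9) fox(c=15)]
  33. access grape: HIT, count now 10. Cache: [pig(c=1) melon(c=1) hen(c=3) grape(c=10) fox(c=15)]
  34. access grape: HIT, count now 11. Cache: [pig(c=1) melon(c=1) hen(c=3) grape(c=11) fox(c=15)]
  35. access fox: HIT, count now 16. Cache: [pig(c=1) melon(c=1) hen(c=3) grape(c=11) fox(c=16)]
  36. access peach: MISS, evict pig(c=1). Cache: [melon(c=1) peach(c=1) hen(c=3) grape(c=11) fox(c=16)]
Total: 27 hits, 9 misses, 4 evictions

Answer: fox grape hen melon peach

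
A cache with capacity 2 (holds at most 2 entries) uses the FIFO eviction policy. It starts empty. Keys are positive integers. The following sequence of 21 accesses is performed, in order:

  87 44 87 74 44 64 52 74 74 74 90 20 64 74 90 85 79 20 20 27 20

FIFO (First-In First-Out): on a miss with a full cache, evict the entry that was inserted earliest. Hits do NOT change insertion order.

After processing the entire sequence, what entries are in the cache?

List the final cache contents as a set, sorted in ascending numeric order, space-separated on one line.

Answer: 20 27

Derivation:
FIFO simulation (capacity=2):
  1. access 87: MISS. Cache (old->new): [87]
  2. access 44: MISS. Cache (old->new): [87 44]
  3. access 87: HIT. Cache (old->new): [87 44]
  4. access 74: MISS, evict 87. Cache (old->new): [44 74]
  5. access 44: HIT. Cache (old->new): [44 74]
  6. access 64: MISS, evict 44. Cache (old->new): [74 64]
  7. access 52: MISS, evict 74. Cache (old->new): [64 52]
  8. access 74: MISS, evict 64. Cache (old->new): [52 74]
  9. access 74: HIT. Cache (old->new): [52 74]
  10. access 74: HIT. Cache (old->new): [52 74]
  11. access 90: MISS, evict 52. Cache (old->new): [74 90]
  12. access 20: MISS, evict 74. Cache (old->new): [90 20]
  13. access 64: MISS, evict 90. Cache (old->new): [20 64]
  14. access 74: MISS, evict 20. Cache (old->new): [64 74]
  15. access 90: MISS, evict 64. Cache (old->new): [74 90]
  16. access 85: MISS, evict 74. Cache (old->new): [90 85]
  17. access 79: MISS, evict 90. Cache (old->new): [85 79]
  18. access 20: MISS, evict 85. Cache (old->new): [79 20]
  19. access 20: HIT. Cache (old->new): [79 20]
  20. access 27: MISS, evict 79. Cache (old->new): [20 27]
  21. access 20: HIT. Cache (old->new): [20 27]
Total: 6 hits, 15 misses, 13 evictions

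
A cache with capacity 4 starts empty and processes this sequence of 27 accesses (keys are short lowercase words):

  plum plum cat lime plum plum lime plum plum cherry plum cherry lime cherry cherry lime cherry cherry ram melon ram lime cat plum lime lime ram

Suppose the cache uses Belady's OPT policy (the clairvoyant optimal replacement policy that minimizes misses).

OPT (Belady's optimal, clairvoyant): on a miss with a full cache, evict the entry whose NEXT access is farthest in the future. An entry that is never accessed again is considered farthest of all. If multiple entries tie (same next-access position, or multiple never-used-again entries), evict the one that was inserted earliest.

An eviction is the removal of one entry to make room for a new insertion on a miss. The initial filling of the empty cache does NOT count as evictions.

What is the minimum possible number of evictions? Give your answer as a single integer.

OPT (Belady) simulation (capacity=4):
  1. access plum: MISS. Cache: [plum]
  2. access plum: HIT. Next use of plum: step 5. Cache: [plum]
  3. access cat: MISS. Cache: [plum cat]
  4. access lime: MISS. Cache: [plum cat lime]
  5. access plum: HIT. Next use of plum: step 6. Cache: [plum cat lime]
  6. access plum: HIT. Next use of plum: step 8. Cache: [plum cat lime]
  7. access lime: HIT. Next use of lime: step 13. Cache: [plum cat lime]
  8. access plum: HIT. Next use of plum: step 9. Cache: [plum cat lime]
  9. access plum: HIT. Next use of plum: step 11. Cache: [plum cat lime]
  10. access cherry: MISS. Cache: [plum cat lime cherry]
  11. access plum: HIT. Next use of plum: step 24. Cache: [plum cat lime cherry]
  12. access cherry: HIT. Next use of cherry: step 14. Cache: [plum cat lime cherry]
  13. access lime: HIT. Next use of lime: step 16. Cache: [plum cat lime cherry]
  14. access cherry: HIT. Next use of cherry: step 15. Cache: [plum cat lime cherry]
  15. access cherry: HIT. Next use of cherry: step 17. Cache: [plum cat lime cherry]
  16. access lime: HIT. Next use of lime: step 22. Cache: [plum cat lime cherry]
  17. access cherry: HIT. Next use of cherry: step 18. Cache: [plum cat lime cherry]
  18. access cherry: HIT. Next use of cherry: never. Cache: [plum cat lime cherry]
  19. access ram: MISS, evict cherry (next use: never). Cache: [plum cat lime ram]
  20. access melon: MISS, evict plum (next use: step 24). Cache: [cat lime ram melon]
  21. access ram: HIT. Next use of ram: step 27. Cache: [cat lime ram melon]
  22. access lime: HIT. Next use of lime: step 25. Cache: [cat lime ram melon]
  23. access cat: HIT. Next use of cat: never. Cache: [cat lime ram melon]
  24. access plum: MISS, evict cat (next use: never). Cache: [lime ram melon plum]
  25. access lime: HIT. Next use of lime: step 26. Cache: [lime ram melon plum]
  26. access lime: HIT. Next use of lime: never. Cache: [lime ram melon plum]
  27. access ram: HIT. Next use of ram: never. Cache: [lime ram melon plum]
Total: 20 hits, 7 misses, 3 evictions

Answer: 3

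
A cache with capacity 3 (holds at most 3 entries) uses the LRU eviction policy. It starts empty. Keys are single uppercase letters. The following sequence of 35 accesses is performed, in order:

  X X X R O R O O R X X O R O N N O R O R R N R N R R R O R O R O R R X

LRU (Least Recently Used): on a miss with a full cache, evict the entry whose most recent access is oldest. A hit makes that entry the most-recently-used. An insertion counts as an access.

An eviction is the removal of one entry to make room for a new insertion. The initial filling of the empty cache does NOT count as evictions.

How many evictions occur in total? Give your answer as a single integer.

LRU simulation (capacity=3):
  1. access X: MISS. Cache (LRU->MRU): [X]
  2. access X: HIT. Cache (LRU->MRU): [X]
  3. access X: HIT. Cache (LRU->MRU): [X]
  4. access R: MISS. Cache (LRU->MRU): [X R]
  5. access O: MISS. Cache (LRU->MRU): [X R O]
  6. access R: HIT. Cache (LRU->MRU): [X O R]
  7. access O: HIT. Cache (LRU->MRU): [X R O]
  8. access O: HIT. Cache (LRU->MRU): [X R O]
  9. access R: HIT. Cache (LRU->MRU): [X O R]
  10. access X: HIT. Cache (LRU->MRU): [O R X]
  11. access X: HIT. Cache (LRU->MRU): [O R X]
  12. access O: HIT. Cache (LRU->MRU): [R X O]
  13. access R: HIT. Cache (LRU->MRU): [X O R]
  14. access O: HIT. Cache (LRU->MRU): [X R O]
  15. access N: MISS, evict X. Cache (LRU->MRU): [R O N]
  16. access N: HIT. Cache (LRU->MRU): [R O N]
  17. access O: HIT. Cache (LRU->MRU): [R N O]
  18. access R: HIT. Cache (LRU->MRU): [N O R]
  19. access O: HIT. Cache (LRU->MRU): [N R O]
  20. access R: HIT. Cache (LRU->MRU): [N O R]
  21. access R: HIT. Cache (LRU->MRU): [N O R]
  22. access N: HIT. Cache (LRU->MRU): [O R N]
  23. access R: HIT. Cache (LRU->MRU): [O N R]
  24. access N: HIT. Cache (LRU->MRU): [O R N]
  25. access R: HIT. Cache (LRU->MRU): [O N R]
  26. access R: HIT. Cache (LRU->MRU): [O N R]
  27. access R: HIT. Cache (LRU->MRU): [O N R]
  28. access O: HIT. Cache (LRU->MRU): [N R O]
  29. access R: HIT. Cache (LRU->MRU): [N O R]
  30. access O: HIT. Cache (LRU->MRU): [N R O]
  31. access R: HIT. Cache (LRU->MRU): [N O R]
  32. access O: HIT. Cache (LRU->MRU): [N R O]
  33. access R: HIT. Cache (LRU->MRU): [N O R]
  34. access R: HIT. Cache (LRU->MRU): [N O R]
  35. access X: MISS, evict N. Cache (LRU->MRU): [O R X]
Total: 30 hits, 5 misses, 2 evictions

Answer: 2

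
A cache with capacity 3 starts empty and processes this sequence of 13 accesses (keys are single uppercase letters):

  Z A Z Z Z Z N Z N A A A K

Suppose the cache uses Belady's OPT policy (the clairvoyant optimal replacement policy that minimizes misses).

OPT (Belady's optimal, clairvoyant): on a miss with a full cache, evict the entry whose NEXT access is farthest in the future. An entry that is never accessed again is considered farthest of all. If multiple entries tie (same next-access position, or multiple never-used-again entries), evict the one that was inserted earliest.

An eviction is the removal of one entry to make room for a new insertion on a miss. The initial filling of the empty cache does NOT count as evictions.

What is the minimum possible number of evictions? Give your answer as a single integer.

Answer: 1

Derivation:
OPT (Belady) simulation (capacity=3):
  1. access Z: MISS. Cache: [Z]
  2. access A: MISS. Cache: [Z A]
  3. access Z: HIT. Next use of Z: step 4. Cache: [Z A]
  4. access Z: HIT. Next use of Z: step 5. Cache: [Z A]
  5. access Z: HIT. Next use of Z: step 6. Cache: [Z A]
  6. access Z: HIT. Next use of Z: step 8. Cache: [Z A]
  7. access N: MISS. Cache: [Z A N]
  8. access Z: HIT. Next use of Z: never. Cache: [Z A N]
  9. access N: HIT. Next use of N: never. Cache: [Z A N]
  10. access A: HIT. Next use of A: step 11. Cache: [Z A N]
  11. access A: HIT. Next use of A: step 12. Cache: [Z A N]
  12. access A: HIT. Next use of A: never. Cache: [Z A N]
  13. access K: MISS, evict Z (next use: never). Cache: [A N K]
Total: 9 hits, 4 misses, 1 evictions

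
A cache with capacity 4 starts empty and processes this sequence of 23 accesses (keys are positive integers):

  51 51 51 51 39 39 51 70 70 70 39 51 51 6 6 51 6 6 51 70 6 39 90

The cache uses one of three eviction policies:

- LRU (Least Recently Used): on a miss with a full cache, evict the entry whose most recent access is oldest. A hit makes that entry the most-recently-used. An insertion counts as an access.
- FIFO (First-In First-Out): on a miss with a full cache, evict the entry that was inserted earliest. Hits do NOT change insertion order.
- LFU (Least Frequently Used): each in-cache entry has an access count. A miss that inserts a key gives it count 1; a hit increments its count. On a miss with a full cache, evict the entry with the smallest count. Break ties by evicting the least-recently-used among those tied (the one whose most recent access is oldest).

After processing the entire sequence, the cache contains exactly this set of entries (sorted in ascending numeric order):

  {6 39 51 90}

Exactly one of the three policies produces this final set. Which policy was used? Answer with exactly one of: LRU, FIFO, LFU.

Answer: LFU

Derivation:
Simulating under each policy and comparing final sets:
  LRU: final set = {6 39 70 90} -> differs
  FIFO: final set = {6 39 70 90} -> differs
  LFU: final set = {6 39 51 90} -> MATCHES target
Only LFU produces the target set.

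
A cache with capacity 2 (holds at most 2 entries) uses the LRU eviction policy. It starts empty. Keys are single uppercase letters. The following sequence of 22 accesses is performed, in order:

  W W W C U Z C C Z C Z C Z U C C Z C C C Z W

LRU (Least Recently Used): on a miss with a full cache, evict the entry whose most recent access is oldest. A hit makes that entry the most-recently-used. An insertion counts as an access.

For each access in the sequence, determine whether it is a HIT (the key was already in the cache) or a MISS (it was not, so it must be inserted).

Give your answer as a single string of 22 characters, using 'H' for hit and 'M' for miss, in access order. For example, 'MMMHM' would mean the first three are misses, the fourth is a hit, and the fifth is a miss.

LRU simulation (capacity=2):
  1. access W: MISS. Cache (LRU->MRU): [W]
  2. access W: HIT. Cache (LRU->MRU): [W]
  3. access W: HIT. Cache (LRU->MRU): [W]
  4. access C: MISS. Cache (LRU->MRU): [W C]
  5. access U: MISS, evict W. Cache (LRU->MRU): [C U]
  6. access Z: MISS, evict C. Cache (LRU->MRU): [U Z]
  7. access C: MISS, evict U. Cache (LRU->MRU): [Z C]
  8. access C: HIT. Cache (LRU->MRU): [Z C]
  9. access Z: HIT. Cache (LRU->MRU): [C Z]
  10. access C: HIT. Cache (LRU->MRU): [Z C]
  11. access Z: HIT. Cache (LRU->MRU): [C Z]
  12. access C: HIT. Cache (LRU->MRU): [Z C]
  13. access Z: HIT. Cache (LRU->MRU): [C Z]
  14. access U: MISS, evict C. Cache (LRU->MRU): [Z U]
  15. access C: MISS, evict Z. Cache (LRU->MRU): [U C]
  16. access C: HIT. Cache (LRU->MRU): [U C]
  17. access Z: MISS, evict U. Cache (LRU->MRU): [C Z]
  18. access C: HIT. Cache (LRU->MRU): [Z C]
  19. access C: HIT. Cache (LRU->MRU): [Z C]
  20. access C: HIT. Cache (LRU->MRU): [Z C]
  21. access Z: HIT. Cache (LRU->MRU): [C Z]
  22. access W: MISS, evict C. Cache (LRU->MRU): [Z W]
Total: 13 hits, 9 misses, 7 evictions

Answer: MHHMMMMHHHHHHMMHMHHHHM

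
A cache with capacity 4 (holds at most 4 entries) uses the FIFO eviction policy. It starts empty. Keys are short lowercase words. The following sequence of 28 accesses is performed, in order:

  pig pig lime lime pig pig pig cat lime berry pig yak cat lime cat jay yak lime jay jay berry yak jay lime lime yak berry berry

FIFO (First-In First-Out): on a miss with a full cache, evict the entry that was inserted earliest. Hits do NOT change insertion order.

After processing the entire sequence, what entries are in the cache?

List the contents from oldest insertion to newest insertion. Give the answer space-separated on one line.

Answer: berry yak jay lime

Derivation:
FIFO simulation (capacity=4):
  1. access pig: MISS. Cache (old->new): [pig]
  2. access pig: HIT. Cache (old->new): [pig]
  3. access lime: MISS. Cache (old->new): [pig lime]
  4. access lime: HIT. Cache (old->new): [pig lime]
  5. access pig: HIT. Cache (old->new): [pig lime]
  6. access pig: HIT. Cache (old->new): [pig lime]
  7. access pig: HIT. Cache (old->new): [pig lime]
  8. access cat: MISS. Cache (old->new): [pig lime cat]
  9. access lime: HIT. Cache (old->new): [pig lime cat]
  10. access berry: MISS. Cache (old->new): [pig lime cat berry]
  11. access pig: HIT. Cache (old->new): [pig lime cat berry]
  12. access yak: MISS, evict pig. Cache (old->new): [lime cat berry yak]
  13. access cat: HIT. Cache (old->new): [lime cat berry yak]
  14. access lime: HIT. Cache (old->new): [lime cat berry yak]
  15. access cat: HIT. Cache (old->new): [lime cat berry yak]
  16. access jay: MISS, evict lime. Cache (old->new): [cat berry yak jay]
  17. access yak: HIT. Cache (old->new): [cat berry yak jay]
  18. access lime: MISS, evict cat. Cache (old->new): [berry yak jay lime]
  19. access jay: HIT. Cache (old->new): [berry yak jay lime]
  20. access jay: HIT. Cache (old->new): [berry yak jay lime]
  21. access berry: HIT. Cache (old->new): [berry yak jay lime]
  22. access yak: HIT. Cache (old->new): [berry yak jay lime]
  23. access jay: HIT. Cache (old->new): [berry yak jay lime]
  24. access lime: HIT. Cache (old->new): [berry yak jay lime]
  25. access lime: HIT. Cache (old->new): [berry yak jay lime]
  26. access yak: HIT. Cache (old->new): [berry yak jay lime]
  27. access berry: HIT. Cache (old->new): [berry yak jay lime]
  28. access berry: HIT. Cache (old->new): [berry yak jay lime]
Total: 21 hits, 7 misses, 3 evictions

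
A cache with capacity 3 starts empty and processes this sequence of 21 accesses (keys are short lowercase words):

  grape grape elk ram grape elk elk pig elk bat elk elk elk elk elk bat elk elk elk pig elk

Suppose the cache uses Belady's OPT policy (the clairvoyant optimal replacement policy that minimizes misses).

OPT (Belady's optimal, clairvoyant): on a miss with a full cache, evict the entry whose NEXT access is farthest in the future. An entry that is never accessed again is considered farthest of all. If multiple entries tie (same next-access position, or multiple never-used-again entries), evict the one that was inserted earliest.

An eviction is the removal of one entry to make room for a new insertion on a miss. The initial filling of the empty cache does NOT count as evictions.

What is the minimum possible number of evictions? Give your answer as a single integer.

OPT (Belady) simulation (capacity=3):
  1. access grape: MISS. Cache: [grape]
  2. access grape: HIT. Next use of grape: step 5. Cache: [grape]
  3. access elk: MISS. Cache: [grape elk]
  4. access ram: MISS. Cache: [grape elk ram]
  5. access grape: HIT. Next use of grape: never. Cache: [grape elk ram]
  6. access elk: HIT. Next use of elk: step 7. Cache: [grape elk ram]
  7. access elk: HIT. Next use of elk: step 9. Cache: [grape elk ram]
  8. access pig: MISS, evict grape (next use: never). Cache: [elk ram pig]
  9. access elk: HIT. Next use of elk: step 11. Cache: [elk ram pig]
  10. access bat: MISS, evict ram (next use: never). Cache: [elk pig bat]
  11. access elk: HIT. Next use of elk: step 12. Cache: [elk pig bat]
  12. access elk: HIT. Next use of elk: step 13. Cache: [elk pig bat]
  13. access elk: HIT. Next use of elk: step 14. Cache: [elk pig bat]
  14. access elk: HIT. Next use of elk: step 15. Cache: [elk pig bat]
  15. access elk: HIT. Next use of elk: step 17. Cache: [elk pig bat]
  16. access bat: HIT. Next use of bat: never. Cache: [elk pig bat]
  17. access elk: HIT. Next use of elk: step 18. Cache: [elk pig bat]
  18. access elk: HIT. Next use of elk: step 19. Cache: [elk pig bat]
  19. access elk: HIT. Next use of elk: step 21. Cache: [elk pig bat]
  20. access pig: HIT. Next use of pig: never. Cache: [elk pig bat]
  21. access elk: HIT. Next use of elk: never. Cache: [elk pig bat]
Total: 16 hits, 5 misses, 2 evictions

Answer: 2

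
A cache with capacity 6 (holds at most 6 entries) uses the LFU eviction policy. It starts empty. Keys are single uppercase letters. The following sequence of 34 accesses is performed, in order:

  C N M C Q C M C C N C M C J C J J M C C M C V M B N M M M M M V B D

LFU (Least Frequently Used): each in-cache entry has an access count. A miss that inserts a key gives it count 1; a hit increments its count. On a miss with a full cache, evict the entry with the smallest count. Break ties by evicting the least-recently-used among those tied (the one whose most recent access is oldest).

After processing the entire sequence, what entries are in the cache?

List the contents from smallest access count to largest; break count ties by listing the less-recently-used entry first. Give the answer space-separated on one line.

LFU simulation (capacity=6):
  1. access C: MISS. Cache: [C(c=1)]
  2. access N: MISS. Cache: [C(c=1) N(c=1)]
  3. access M: MISS. Cache: [C(c=1) N(c=1) M(c=1)]
  4. access C: HIT, count now 2. Cache: [N(c=1) M(c=1) C(c=2)]
  5. access Q: MISS. Cache: [N(c=1) M(c=1) Q(c=1) C(c=2)]
  6. access C: HIT, count now 3. Cache: [N(c=1) M(c=1) Q(c=1) C(c=3)]
  7. access M: HIT, count now 2. Cache: [N(c=1) Q(c=1) M(c=2) C(c=3)]
  8. access C: HIT, count now 4. Cache: [N(c=1) Q(c=1) M(c=2) C(c=4)]
  9. access C: HIT, count now 5. Cache: [N(c=1) Q(c=1) M(c=2) C(c=5)]
  10. access N: HIT, count now 2. Cache: [Q(c=1) M(c=2) N(c=2) C(c=5)]
  11. access C: HIT, count now 6. Cache: [Q(c=1) M(c=2) N(c=2) C(c=6)]
  12. access M: HIT, count now 3. Cache: [Q(c=1) N(c=2) M(c=3) C(c=6)]
  13. access C: HIT, count now 7. Cache: [Q(c=1) N(c=2) M(c=3) C(c=7)]
  14. access J: MISS. Cache: [Q(c=1) J(c=1) N(c=2) M(c=3) C(c=7)]
  15. access C: HIT, count now 8. Cache: [Q(c=1) J(c=1) N(c=2) M(c=3) C(c=8)]
  16. access J: HIT, count now 2. Cache: [Q(c=1) N(c=2) J(c=2) M(c=3) C(c=8)]
  17. access J: HIT, count now 3. Cache: [Q(c=1) N(c=2) M(c=3) J(c=3) C(c=8)]
  18. access M: HIT, count now 4. Cache: [Q(c=1) N(c=2) J(c=3) M(c=4) C(c=8)]
  19. access C: HIT, count now 9. Cache: [Q(c=1) N(c=2) J(c=3) M(c=4) C(c=9)]
  20. access C: HIT, count now 10. Cache: [Q(c=1) N(c=2) J(c=3) M(c=4) C(c=10)]
  21. access M: HIT, count now 5. Cache: [Q(c=1) N(c=2) J(c=3) M(c=5) C(c=10)]
  22. access C: HIT, count now 11. Cache: [Q(c=1) N(c=2) J(c=3) M(c=5) C(c=11)]
  23. access V: MISS. Cache: [Q(c=1) V(c=1) N(c=2) J(c=3) M(c=5) C(c=11)]
  24. access M: HIT, count now 6. Cache: [Q(c=1) V(c=1) N(c=2) J(c=3) M(c=6) C(c=11)]
  25. access B: MISS, evict Q(c=1). Cache: [V(c=1) B(c=1) N(c=2) J(c=3) M(c=6) C(c=11)]
  26. access N: HIT, count now 3. Cache: [V(c=1) B(c=1) J(c=3) N(c=3) M(c=6) C(c=11)]
  27. access M: HIT, count now 7. Cache: [V(c=1) B(c=1) J(c=3) N(c=3) M(c=7) C(c=11)]
  28. access M: HIT, count now 8. Cache: [V(c=1) B(c=1) J(c=3) N(c=3) M(c=8) C(c=11)]
  29. access M: HIT, count now 9. Cache: [V(c=1) B(c=1) J(c=3) N(c=3) M(c=9) C(c=11)]
  30. access M: HIT, count now 10. Cache: [V(c=1) B(c=1) J(c=3) N(c=3) M(c=10) C(c=11)]
  31. access M: HIT, count now 11. Cache: [V(c=1) B(c=1) J(c=3) N(c=3) C(c=11) M(c=11)]
  32. access V: HIT, count now 2. Cache: [B(c=1) V(c=2) J(c=3) N(c=3) C(c=11) M(c=11)]
  33. access B: HIT, count now 2. Cache: [V(c=2) B(c=2) J(c=3) N(c=3) C(c=11) M(c=11)]
  34. access D: MISS, evict V(c=2). Cache: [D(c=1) B(c=2) J(c=3) N(c=3) C(c=11) M(c=11)]
Total: 26 hits, 8 misses, 2 evictions

Answer: D B J N C M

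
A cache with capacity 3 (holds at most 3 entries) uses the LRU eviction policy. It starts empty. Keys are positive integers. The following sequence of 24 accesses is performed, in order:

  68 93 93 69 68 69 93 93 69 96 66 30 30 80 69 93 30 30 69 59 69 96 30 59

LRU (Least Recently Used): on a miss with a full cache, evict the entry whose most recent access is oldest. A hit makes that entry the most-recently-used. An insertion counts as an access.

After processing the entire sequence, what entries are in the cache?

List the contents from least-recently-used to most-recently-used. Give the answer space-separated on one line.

Answer: 96 30 59

Derivation:
LRU simulation (capacity=3):
  1. access 68: MISS. Cache (LRU->MRU): [68]
  2. access 93: MISS. Cache (LRU->MRU): [68 93]
  3. access 93: HIT. Cache (LRU->MRU): [68 93]
  4. access 69: MISS. Cache (LRU->MRU): [68 93 69]
  5. access 68: HIT. Cache (LRU->MRU): [93 69 68]
  6. access 69: HIT. Cache (LRU->MRU): [93 68 69]
  7. access 93: HIT. Cache (LRU->MRU): [68 69 93]
  8. access 93: HIT. Cache (LRU->MRU): [68 69 93]
  9. access 69: HIT. Cache (LRU->MRU): [68 93 69]
  10. access 96: MISS, evict 68. Cache (LRU->MRU): [93 69 96]
  11. access 66: MISS, evict 93. Cache (LRU->MRU): [69 96 66]
  12. access 30: MISS, evict 69. Cache (LRU->MRU): [96 66 30]
  13. access 30: HIT. Cache (LRU->MRU): [96 66 30]
  14. access 80: MISS, evict 96. Cache (LRU->MRU): [66 30 80]
  15. access 69: MISS, evict 66. Cache (LRU->MRU): [30 80 69]
  16. access 93: MISS, evict 30. Cache (LRU->MRU): [80 69 93]
  17. access 30: MISS, evict 80. Cache (LRU->MRU): [69 93 30]
  18. access 30: HIT. Cache (LRU->MRU): [69 93 30]
  19. access 69: HIT. Cache (LRU->MRU): [93 30 69]
  20. access 59: MISS, evict 93. Cache (LRU->MRU): [30 69 59]
  21. access 69: HIT. Cache (LRU->MRU): [30 59 69]
  22. access 96: MISS, evict 30. Cache (LRU->MRU): [59 69 96]
  23. access 30: MISS, evict 59. Cache (LRU->MRU): [69 96 30]
  24. access 59: MISS, evict 69. Cache (LRU->MRU): [96 30 59]
Total: 10 hits, 14 misses, 11 evictions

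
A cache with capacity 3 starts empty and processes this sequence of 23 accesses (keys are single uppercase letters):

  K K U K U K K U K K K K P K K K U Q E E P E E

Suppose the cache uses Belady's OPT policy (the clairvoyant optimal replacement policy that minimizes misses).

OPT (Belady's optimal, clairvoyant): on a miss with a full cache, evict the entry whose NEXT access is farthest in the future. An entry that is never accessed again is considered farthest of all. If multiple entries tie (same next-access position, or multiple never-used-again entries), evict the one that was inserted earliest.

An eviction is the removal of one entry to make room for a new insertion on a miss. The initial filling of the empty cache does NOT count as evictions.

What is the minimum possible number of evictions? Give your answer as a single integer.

Answer: 2

Derivation:
OPT (Belady) simulation (capacity=3):
  1. access K: MISS. Cache: [K]
  2. access K: HIT. Next use of K: step 4. Cache: [K]
  3. access U: MISS. Cache: [K U]
  4. access K: HIT. Next use of K: step 6. Cache: [K U]
  5. access U: HIT. Next use of U: step 8. Cache: [K U]
  6. access K: HIT. Next use of K: step 7. Cache: [K U]
  7. access K: HIT. Next use of K: step 9. Cache: [K U]
  8. access U: HIT. Next use of U: step 17. Cache: [K U]
  9. access K: HIT. Next use of K: step 10. Cache: [K U]
  10. access K: HIT. Next use of K: step 11. Cache: [K U]
  11. access K: HIT. Next use of K: step 12. Cache: [K U]
  12. access K: HIT. Next use of K: step 14. Cache: [K U]
  13. access P: MISS. Cache: [K U P]
  14. access K: HIT. Next use of K: step 15. Cache: [K U P]
  15. access K: HIT. Next use of K: step 16. Cache: [K U P]
  16. access K: HIT. Next use of K: never. Cache: [K U P]
  17. access U: HIT. Next use of U: never. Cache: [K U P]
  18. access Q: MISS, evict K (next use: never). Cache: [U P Q]
  19. access E: MISS, evict U (next use: never). Cache: [P Q E]
  20. access E: HIT. Next use of E: step 22. Cache: [P Q E]
  21. access P: HIT. Next use of P: never. Cache: [P Q E]
  22. access E: HIT. Next use of E: step 23. Cache: [P Q E]
  23. access E: HIT. Next use of E: never. Cache: [P Q E]
Total: 18 hits, 5 misses, 2 evictions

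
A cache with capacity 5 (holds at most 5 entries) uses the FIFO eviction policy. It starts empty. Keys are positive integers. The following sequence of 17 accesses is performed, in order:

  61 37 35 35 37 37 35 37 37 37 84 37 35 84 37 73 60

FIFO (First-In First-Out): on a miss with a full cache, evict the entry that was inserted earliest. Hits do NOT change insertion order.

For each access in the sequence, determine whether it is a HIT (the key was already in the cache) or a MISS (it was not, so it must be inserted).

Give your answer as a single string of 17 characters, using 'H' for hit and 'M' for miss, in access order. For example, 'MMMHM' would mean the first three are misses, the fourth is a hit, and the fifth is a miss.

FIFO simulation (capacity=5):
  1. access 61: MISS. Cache (old->new): [61]
  2. access 37: MISS. Cache (old->new): [61 37]
  3. access 35: MISS. Cache (old->new): [61 37 35]
  4. access 35: HIT. Cache (old->new): [61 37 35]
  5. access 37: HIT. Cache (old->new): [61 37 35]
  6. access 37: HIT. Cache (old->new): [61 37 35]
  7. access 35: HIT. Cache (old->new): [61 37 35]
  8. access 37: HIT. Cache (old->new): [61 37 35]
  9. access 37: HIT. Cache (old->new): [61 37 35]
  10. access 37: HIT. Cache (old->new): [61 37 35]
  11. access 84: MISS. Cache (old->new): [61 37 35 84]
  12. access 37: HIT. Cache (old->new): [61 37 35 84]
  13. access 35: HIT. Cache (old->new): [61 37 35 84]
  14. access 84: HIT. Cache (old->new): [61 37 35 84]
  15. access 37: HIT. Cache (old->new): [61 37 35 84]
  16. access 73: MISS. Cache (old->new): [61 37 35 84 73]
  17. access 60: MISS, evict 61. Cache (old->new): [37 35 84 73 60]
Total: 11 hits, 6 misses, 1 evictions

Answer: MMMHHHHHHHMHHHHMM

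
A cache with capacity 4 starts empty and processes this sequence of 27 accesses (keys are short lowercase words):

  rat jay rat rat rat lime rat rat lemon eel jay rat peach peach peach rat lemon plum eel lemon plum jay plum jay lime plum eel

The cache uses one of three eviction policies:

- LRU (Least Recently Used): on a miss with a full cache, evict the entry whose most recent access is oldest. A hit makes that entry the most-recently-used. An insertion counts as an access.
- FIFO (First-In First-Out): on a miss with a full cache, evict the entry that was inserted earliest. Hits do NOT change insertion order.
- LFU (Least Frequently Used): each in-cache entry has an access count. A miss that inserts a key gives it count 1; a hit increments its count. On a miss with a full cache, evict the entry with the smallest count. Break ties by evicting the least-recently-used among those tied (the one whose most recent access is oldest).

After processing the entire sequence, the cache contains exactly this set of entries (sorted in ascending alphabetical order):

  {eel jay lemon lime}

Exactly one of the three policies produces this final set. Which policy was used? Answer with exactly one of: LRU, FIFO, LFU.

Answer: FIFO

Derivation:
Simulating under each policy and comparing final sets:
  LRU: final set = {eel jay lime plum} -> differs
  FIFO: final set = {eel jay lemon lime} -> MATCHES target
  LFU: final set = {eel jay peach rat} -> differs
Only FIFO produces the target set.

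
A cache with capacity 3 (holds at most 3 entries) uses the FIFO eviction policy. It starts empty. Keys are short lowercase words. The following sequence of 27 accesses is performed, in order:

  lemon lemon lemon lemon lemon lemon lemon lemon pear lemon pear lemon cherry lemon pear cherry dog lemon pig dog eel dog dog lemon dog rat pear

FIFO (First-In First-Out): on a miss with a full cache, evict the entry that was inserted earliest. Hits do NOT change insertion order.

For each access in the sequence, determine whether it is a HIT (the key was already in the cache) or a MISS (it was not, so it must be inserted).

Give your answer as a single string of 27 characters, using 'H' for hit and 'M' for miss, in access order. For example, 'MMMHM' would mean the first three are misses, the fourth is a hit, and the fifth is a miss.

FIFO simulation (capacity=3):
  1. access lemon: MISS. Cache (old->new): [lemon]
  2. access lemon: HIT. Cache (old->new): [lemon]
  3. access lemon: HIT. Cache (old->new): [lemon]
  4. access lemon: HIT. Cache (old->new): [lemon]
  5. access lemon: HIT. Cache (old->new): [lemon]
  6. access lemon: HIT. Cache (old->new): [lemon]
  7. access lemon: HIT. Cache (old->new): [lemon]
  8. access lemon: HIT. Cache (old->new): [lemon]
  9. access pear: MISS. Cache (old->new): [lemon pear]
  10. access lemon: HIT. Cache (old->new): [lemon pear]
  11. access pear: HIT. Cache (old->new): [lemon pear]
  12. access lemon: HIT. Cache (old->new): [lemon pear]
  13. access cherry: MISS. Cache (old->new): [lemon pear cherry]
  14. access lemon: HIT. Cache (old->new): [lemon pear cherry]
  15. access pear: HIT. Cache (old->new): [lemon pear cherry]
  16. access cherry: HIT. Cache (old->new): [lemon pear cherry]
  17. access dog: MISS, evict lemon. Cache (old->new): [pear cherry dog]
  18. access lemon: MISS, evict pear. Cache (old->new): [cherry dog lemon]
  19. access pig: MISS, evict cherry. Cache (old->new): [dog lemon pig]
  20. access dog: HIT. Cache (old->new): [dog lemon pig]
  21. access eel: MISS, evict dog. Cache (old->new): [lemon pig eel]
  22. access dog: MISS, evict lemon. Cache (old->new): [pig eel dog]
  23. access dog: HIT. Cache (old->new): [pig eel dog]
  24. access lemon: MISS, evict pig. Cache (old->new): [eel dog lemon]
  25. access dog: HIT. Cache (old->new): [eel dog lemon]
  26. access rat: MISS, evict eel. Cache (old->new): [dog lemon rat]
  27. access pear: MISS, evict dog. Cache (old->new): [lemon rat pear]
Total: 16 hits, 11 misses, 8 evictions

Answer: MHHHHHHHMHHHMHHHMMMHMMHMHMM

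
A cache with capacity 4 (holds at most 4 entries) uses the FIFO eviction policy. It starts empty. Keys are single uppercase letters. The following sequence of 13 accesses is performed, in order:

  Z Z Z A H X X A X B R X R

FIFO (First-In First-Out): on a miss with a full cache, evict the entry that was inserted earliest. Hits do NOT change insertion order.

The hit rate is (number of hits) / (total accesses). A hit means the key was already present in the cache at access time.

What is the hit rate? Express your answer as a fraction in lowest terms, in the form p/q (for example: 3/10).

Answer: 7/13

Derivation:
FIFO simulation (capacity=4):
  1. access Z: MISS. Cache (old->new): [Z]
  2. access Z: HIT. Cache (old->new): [Z]
  3. access Z: HIT. Cache (old->new): [Z]
  4. access A: MISS. Cache (old->new): [Z A]
  5. access H: MISS. Cache (old->new): [Z A H]
  6. access X: MISS. Cache (old->new): [Z A H X]
  7. access X: HIT. Cache (old->new): [Z A H X]
  8. access A: HIT. Cache (old->new): [Z A H X]
  9. access X: HIT. Cache (old->new): [Z A H X]
  10. access B: MISS, evict Z. Cache (old->new): [A H X B]
  11. access R: MISS, evict A. Cache (old->new): [H X B R]
  12. access X: HIT. Cache (old->new): [H X B R]
  13. access R: HIT. Cache (old->new): [H X B R]
Total: 7 hits, 6 misses, 2 evictions

Hit rate = 7/13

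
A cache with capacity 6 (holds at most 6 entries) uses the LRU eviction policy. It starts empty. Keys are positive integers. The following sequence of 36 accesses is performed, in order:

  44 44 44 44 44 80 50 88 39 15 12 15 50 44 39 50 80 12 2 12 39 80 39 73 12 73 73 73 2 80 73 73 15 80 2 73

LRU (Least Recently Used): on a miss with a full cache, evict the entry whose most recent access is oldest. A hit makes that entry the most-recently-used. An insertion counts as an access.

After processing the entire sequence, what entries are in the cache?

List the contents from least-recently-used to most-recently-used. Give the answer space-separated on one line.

Answer: 39 12 15 80 2 73

Derivation:
LRU simulation (capacity=6):
  1. access 44: MISS. Cache (LRU->MRU): [44]
  2. access 44: HIT. Cache (LRU->MRU): [44]
  3. access 44: HIT. Cache (LRU->MRU): [44]
  4. access 44: HIT. Cache (LRU->MRU): [44]
  5. access 44: HIT. Cache (LRU->MRU): [44]
  6. access 80: MISS. Cache (LRU->MRU): [44 80]
  7. access 50: MISS. Cache (LRU->MRU): [44 80 50]
  8. access 88: MISS. Cache (LRU->MRU): [44 80 50 88]
  9. access 39: MISS. Cache (LRU->MRU): [44 80 50 88 39]
  10. access 15: MISS. Cache (LRU->MRU): [44 80 50 88 39 15]
  11. access 12: MISS, evict 44. Cache (LRU->MRU): [80 50 88 39 15 12]
  12. access 15: HIT. Cache (LRU->MRU): [80 50 88 39 12 15]
  13. access 50: HIT. Cache (LRU->MRU): [80 88 39 12 15 50]
  14. access 44: MISS, evict 80. Cache (LRU->MRU): [88 39 12 15 50 44]
  15. access 39: HIT. Cache (LRU->MRU): [88 12 15 50 44 39]
  16. access 50: HIT. Cache (LRU->MRU): [88 12 15 44 39 50]
  17. access 80: MISS, evict 88. Cache (LRU->MRU): [12 15 44 39 50 80]
  18. access 12: HIT. Cache (LRU->MRU): [15 44 39 50 80 12]
  19. access 2: MISS, evict 15. Cache (LRU->MRU): [44 39 50 80 12 2]
  20. access 12: HIT. Cache (LRU->MRU): [44 39 50 80 2 12]
  21. access 39: HIT. Cache (LRU->MRU): [44 50 80 2 12 39]
  22. access 80: HIT. Cache (LRU->MRU): [44 50 2 12 39 80]
  23. access 39: HIT. Cache (LRU->MRU): [44 50 2 12 80 39]
  24. access 73: MISS, evict 44. Cache (LRU->MRU): [50 2 12 80 39 73]
  25. access 12: HIT. Cache (LRU->MRU): [50 2 80 39 73 12]
  26. access 73: HIT. Cache (LRU->MRU): [50 2 80 39 12 73]
  27. access 73: HIT. Cache (LRU->MRU): [50 2 80 39 12 73]
  28. access 73: HIT. Cache (LRU->MRU): [50 2 80 39 12 73]
  29. access 2: HIT. Cache (LRU->MRU): [50 80 39 12 73 2]
  30. access 80: HIT. Cache (LRU->MRU): [50 39 12 73 2 80]
  31. access 73: HIT. Cache (LRU->MRU): [50 39 12 2 80 73]
  32. access 73: HIT. Cache (LRU->MRU): [50 39 12 2 80 73]
  33. access 15: MISS, evict 50. Cache (LRU->MRU): [39 12 2 80 73 15]
  34. access 80: HIT. Cache (LRU->MRU): [39 12 2 73 15 80]
  35. access 2: HIT. Cache (LRU->MRU): [39 12 73 15 80 2]
  36. access 73: HIT. Cache (LRU->MRU): [39 12 15 80 2 73]
Total: 24 hits, 12 misses, 6 evictions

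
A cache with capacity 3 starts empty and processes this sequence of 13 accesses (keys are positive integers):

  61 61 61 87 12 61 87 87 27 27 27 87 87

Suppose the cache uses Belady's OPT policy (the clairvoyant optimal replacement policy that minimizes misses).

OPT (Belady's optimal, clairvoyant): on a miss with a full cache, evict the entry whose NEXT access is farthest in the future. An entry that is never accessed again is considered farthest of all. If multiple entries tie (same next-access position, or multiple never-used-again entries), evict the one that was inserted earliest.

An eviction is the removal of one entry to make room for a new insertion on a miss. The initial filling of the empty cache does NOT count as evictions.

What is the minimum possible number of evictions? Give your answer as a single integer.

Answer: 1

Derivation:
OPT (Belady) simulation (capacity=3):
  1. access 61: MISS. Cache: [61]
  2. access 61: HIT. Next use of 61: step 3. Cache: [61]
  3. access 61: HIT. Next use of 61: step 6. Cache: [61]
  4. access 87: MISS. Cache: [61 87]
  5. access 12: MISS. Cache: [61 87 12]
  6. access 61: HIT. Next use of 61: never. Cache: [61 87 12]
  7. access 87: HIT. Next use of 87: step 8. Cache: [61 87 12]
  8. access 87: HIT. Next use of 87: step 12. Cache: [61 87 12]
  9. access 27: MISS, evict 61 (next use: never). Cache: [87 12 27]
  10. access 27: HIT. Next use of 27: step 11. Cache: [87 12 27]
  11. access 27: HIT. Next use of 27: never. Cache: [87 12 27]
  12. access 87: HIT. Next use of 87: step 13. Cache: [87 12 27]
  13. access 87: HIT. Next use of 87: never. Cache: [87 12 27]
Total: 9 hits, 4 misses, 1 evictions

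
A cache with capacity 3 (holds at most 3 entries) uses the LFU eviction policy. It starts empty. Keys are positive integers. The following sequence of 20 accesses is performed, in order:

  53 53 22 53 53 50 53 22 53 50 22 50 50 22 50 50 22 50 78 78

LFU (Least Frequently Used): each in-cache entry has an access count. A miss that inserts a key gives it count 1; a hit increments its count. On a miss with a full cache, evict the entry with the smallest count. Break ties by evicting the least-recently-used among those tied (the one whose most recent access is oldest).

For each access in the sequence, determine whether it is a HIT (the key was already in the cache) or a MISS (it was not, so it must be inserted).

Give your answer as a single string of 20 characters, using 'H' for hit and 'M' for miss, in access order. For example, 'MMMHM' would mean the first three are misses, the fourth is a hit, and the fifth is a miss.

LFU simulation (capacity=3):
  1. access 53: MISS. Cache: [53(c=1)]
  2. access 53: HIT, count now 2. Cache: [53(c=2)]
  3. access 22: MISS. Cache: [22(c=1) 53(c=2)]
  4. access 53: HIT, count now 3. Cache: [22(c=1) 53(c=3)]
  5. access 53: HIT, count now 4. Cache: [22(c=1) 53(c=4)]
  6. access 50: MISS. Cache: [22(c=1) 50(c=1) 53(c=4)]
  7. access 53: HIT, count now 5. Cache: [22(c=1) 50(c=1) 53(c=5)]
  8. access 22: HIT, count now 2. Cache: [50(c=1) 22(c=2) 53(c=5)]
  9. access 53: HIT, count now 6. Cache: [50(c=1) 22(c=2) 53(c=6)]
  10. access 50: HIT, count now 2. Cache: [22(c=2) 50(c=2) 53(c=6)]
  11. access 22: HIT, count now 3. Cache: [50(c=2) 22(c=3) 53(c=6)]
  12. access 50: HIT, count now 3. Cache: [22(c=3) 50(c=3) 53(c=6)]
  13. access 50: HIT, count now 4. Cache: [22(c=3) 50(c=4) 53(c=6)]
  14. access 22: HIT, count now 4. Cache: [50(c=4) 22(c=4) 53(c=6)]
  15. access 50: HIT, count now 5. Cache: [22(c=4) 50(c=5) 53(c=6)]
  16. access 50: HIT, count now 6. Cache: [22(c=4) 53(c=6) 50(c=6)]
  17. access 22: HIT, count now 5. Cache: [22(c=5) 53(c=6) 50(c=6)]
  18. access 50: HIT, count now 7. Cache: [22(c=5) 53(c=6) 50(c=7)]
  19. access 78: MISS, evict 22(c=5). Cache: [78(c=1) 53(c=6) 50(c=7)]
  20. access 78: HIT, count now 2. Cache: [78(c=2) 53(c=6) 50(c=7)]
Total: 16 hits, 4 misses, 1 evictions

Answer: MHMHHMHHHHHHHHHHHHMH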